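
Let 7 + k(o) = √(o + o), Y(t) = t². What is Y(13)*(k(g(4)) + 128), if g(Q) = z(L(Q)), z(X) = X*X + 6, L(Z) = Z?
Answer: 20449 + 338*√11 ≈ 21570.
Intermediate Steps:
z(X) = 6 + X² (z(X) = X² + 6 = 6 + X²)
g(Q) = 6 + Q²
k(o) = -7 + √2*√o (k(o) = -7 + √(o + o) = -7 + √(2*o) = -7 + √2*√o)
Y(13)*(k(g(4)) + 128) = 13²*((-7 + √2*√(6 + 4²)) + 128) = 169*((-7 + √2*√(6 + 16)) + 128) = 169*((-7 + √2*√22) + 128) = 169*((-7 + 2*√11) + 128) = 169*(121 + 2*√11) = 20449 + 338*√11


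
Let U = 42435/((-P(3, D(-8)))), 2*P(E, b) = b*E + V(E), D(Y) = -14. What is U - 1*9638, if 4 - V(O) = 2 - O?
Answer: -271736/37 ≈ -7344.2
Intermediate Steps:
V(O) = 2 + O (V(O) = 4 - (2 - O) = 4 + (-2 + O) = 2 + O)
P(E, b) = 1 + E/2 + E*b/2 (P(E, b) = (b*E + (2 + E))/2 = (E*b + (2 + E))/2 = (2 + E + E*b)/2 = 1 + E/2 + E*b/2)
U = 84870/37 (U = 42435/((-(1 + (½)*3 + (½)*3*(-14)))) = 42435/((-(1 + 3/2 - 21))) = 42435/((-1*(-37/2))) = 42435/(37/2) = 42435*(2/37) = 84870/37 ≈ 2293.8)
U - 1*9638 = 84870/37 - 1*9638 = 84870/37 - 9638 = -271736/37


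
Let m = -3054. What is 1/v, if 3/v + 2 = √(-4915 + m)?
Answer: -⅔ + I*√7969/3 ≈ -0.66667 + 29.756*I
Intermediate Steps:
v = 3/(-2 + I*√7969) (v = 3/(-2 + √(-4915 - 3054)) = 3/(-2 + √(-7969)) = 3/(-2 + I*√7969) ≈ -0.00075254 - 0.033589*I)
1/v = 1/(-6/7973 - 3*I*√7969/7973)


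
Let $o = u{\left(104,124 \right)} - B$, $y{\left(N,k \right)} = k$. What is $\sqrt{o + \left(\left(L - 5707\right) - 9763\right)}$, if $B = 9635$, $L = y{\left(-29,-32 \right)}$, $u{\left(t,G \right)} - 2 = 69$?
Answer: $i \sqrt{25066} \approx 158.32 i$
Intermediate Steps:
$u{\left(t,G \right)} = 71$ ($u{\left(t,G \right)} = 2 + 69 = 71$)
$L = -32$
$o = -9564$ ($o = 71 - 9635 = -9564$)
$\sqrt{o + \left(\left(L - 5707\right) - 9763\right)} = \sqrt{-9564 - 15502} = \sqrt{-25066} = i \sqrt{25066}$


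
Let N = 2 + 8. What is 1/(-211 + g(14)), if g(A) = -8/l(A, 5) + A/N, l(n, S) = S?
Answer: -5/1056 ≈ -0.0047349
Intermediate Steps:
N = 10
g(A) = -8/5 + A/10
1/(-211 + g(14)) = 1/(-211 + (-8/5 + (⅒)*14)) = 1/(-211 + (-8/5 + 7/5)) = 1/(-211 - ⅕) = 1/(-1056/5) = -5/1056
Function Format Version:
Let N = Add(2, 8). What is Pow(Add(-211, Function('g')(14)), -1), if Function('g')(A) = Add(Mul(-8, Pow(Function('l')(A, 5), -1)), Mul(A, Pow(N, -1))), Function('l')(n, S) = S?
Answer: Rational(-5, 1056) ≈ -0.0047349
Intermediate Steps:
N = 10
Function('g')(A) = Add(Rational(-8, 5), Mul(Rational(1, 10), A)) (Function('g')(A) = Add(Mul(-8, Pow(5, -1)), Mul(A, Pow(10, -1))) = Add(Mul(-8, Rational(1, 5)), Mul(A, Rational(1, 10))) = Add(Rational(-8, 5), Mul(Rational(1, 10), A)))
Pow(Add(-211, Function('g')(14)), -1) = Pow(Add(-211, Add(Rational(-8, 5), Mul(Rational(1, 10), 14))), -1) = Pow(Add(-211, Add(Rational(-8, 5), Rational(7, 5))), -1) = Pow(Add(-211, Rational(-1, 5)), -1) = Pow(Rational(-1056, 5), -1) = Rational(-5, 1056)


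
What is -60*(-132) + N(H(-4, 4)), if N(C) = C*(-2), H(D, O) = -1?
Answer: 7922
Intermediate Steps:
N(C) = -2*C
-60*(-132) + N(H(-4, 4)) = -60*(-132) - 2*(-1) = 7920 + 2 = 7922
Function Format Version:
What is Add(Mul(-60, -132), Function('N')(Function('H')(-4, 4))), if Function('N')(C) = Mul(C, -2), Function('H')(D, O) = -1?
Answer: 7922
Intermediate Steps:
Function('N')(C) = Mul(-2, C)
Add(Mul(-60, -132), Function('N')(Function('H')(-4, 4))) = Add(Mul(-60, -132), Mul(-2, -1)) = Add(7920, 2) = 7922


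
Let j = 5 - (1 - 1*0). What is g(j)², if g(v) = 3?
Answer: 9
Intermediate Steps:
j = 4 (j = 5 - (1 + 0) = 5 - 1*1 = 5 - 1 = 4)
g(j)² = 3² = 9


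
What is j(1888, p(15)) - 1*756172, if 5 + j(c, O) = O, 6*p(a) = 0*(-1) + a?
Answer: -1512349/2 ≈ -7.5617e+5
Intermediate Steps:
p(a) = a/6 (p(a) = (0*(-1) + a)/6 = (0 + a)/6 = a/6)
j(c, O) = -5 + O
j(1888, p(15)) - 1*756172 = (-5 + (⅙)*15) - 1*756172 = (-5 + 5/2) - 756172 = -5/2 - 756172 = -1512349/2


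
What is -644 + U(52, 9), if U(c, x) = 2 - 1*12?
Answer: -654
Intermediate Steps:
U(c, x) = -10 (U(c, x) = 2 - 12 = -10)
-644 + U(52, 9) = -644 - 10 = -654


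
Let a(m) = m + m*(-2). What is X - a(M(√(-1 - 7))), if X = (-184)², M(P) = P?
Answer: 33856 + 2*I*√2 ≈ 33856.0 + 2.8284*I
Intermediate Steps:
X = 33856
a(m) = -m (a(m) = m - 2*m = -m)
X - a(M(√(-1 - 7))) = 33856 - (-1)*√(-1 - 7) = 33856 - (-1)*√(-8) = 33856 - (-1)*2*I*√2 = 33856 - (-2)*I*√2 = 33856 + 2*I*√2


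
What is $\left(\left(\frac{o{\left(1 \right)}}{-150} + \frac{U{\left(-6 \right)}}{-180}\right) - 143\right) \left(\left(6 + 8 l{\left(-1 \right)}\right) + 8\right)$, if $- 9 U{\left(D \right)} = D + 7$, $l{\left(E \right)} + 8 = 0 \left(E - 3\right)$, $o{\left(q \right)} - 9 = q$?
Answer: $\frac{1158835}{162} \approx 7153.3$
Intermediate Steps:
$o{\left(q \right)} = 9 + q$
$l{\left(E \right)} = -8$ ($l{\left(E \right)} = -8 + 0 \left(E - 3\right) = -8 + 0 \left(-3 + E\right) = -8 + 0 = -8$)
$U{\left(D \right)} = - \frac{7}{9} - \frac{D}{9}$ ($U{\left(D \right)} = - \frac{D + 7}{9} = - \frac{7 + D}{9} = - \frac{7}{9} - \frac{D}{9}$)
$\left(\left(\frac{o{\left(1 \right)}}{-150} + \frac{U{\left(-6 \right)}}{-180}\right) - 143\right) \left(\left(6 + 8 l{\left(-1 \right)}\right) + 8\right) = \left(\left(\frac{9 + 1}{-150} + \frac{- \frac{7}{9} - - \frac{2}{3}}{-180}\right) - 143\right) \left(\left(6 + 8 \left(-8\right)\right) + 8\right) = \left(\left(10 \left(- \frac{1}{150}\right) + \left(- \frac{7}{9} + \frac{2}{3}\right) \left(- \frac{1}{180}\right)\right) - 143\right) \left(\left(6 - 64\right) + 8\right) = \left(\left(- \frac{1}{15} - - \frac{1}{1620}\right) - 143\right) \left(-58 + 8\right) = \left(\left(- \frac{1}{15} + \frac{1}{1620}\right) - 143\right) \left(-50\right) = \left(- \frac{107}{1620} - 143\right) \left(-50\right) = \left(- \frac{231767}{1620}\right) \left(-50\right) = \frac{1158835}{162}$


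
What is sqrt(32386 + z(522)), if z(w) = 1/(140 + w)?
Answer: sqrt(14192970846)/662 ≈ 179.96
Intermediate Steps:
sqrt(32386 + z(522)) = sqrt(32386 + 1/(140 + 522)) = sqrt(32386 + 1/662) = sqrt(21439533/662) = sqrt(14192970846)/662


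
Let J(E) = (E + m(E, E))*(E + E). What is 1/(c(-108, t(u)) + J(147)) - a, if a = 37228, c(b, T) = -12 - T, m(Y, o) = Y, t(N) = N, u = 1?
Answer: -3217355443/86423 ≈ -37228.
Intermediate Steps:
J(E) = 4*E**2 (J(E) = (E + E)*(E + E) = (2*E)*(2*E) = 4*E**2)
1/(c(-108, t(u)) + J(147)) - a = 1/((-12 - 1*1) + 4*147**2) - 1*37228 = 1/((-12 - 1) + 4*21609) - 37228 = 1/(-13 + 86436) - 37228 = 1/86423 - 37228 = -3217355443/86423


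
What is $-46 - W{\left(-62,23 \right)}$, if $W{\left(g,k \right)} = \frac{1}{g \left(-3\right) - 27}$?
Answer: $- \frac{7315}{159} \approx -46.006$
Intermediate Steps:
$W{\left(g,k \right)} = \frac{1}{-27 - 3 g}$ ($W{\left(g,k \right)} = \frac{1}{- 3 g - 27} = \frac{1}{-27 - 3 g}$)
$-46 - W{\left(-62,23 \right)} = -46 - - \frac{1}{27 + 3 \left(-62\right)} = -46 - - \frac{1}{27 - 186} = -46 - - \frac{1}{-159} = -46 - \left(-1\right) \left(- \frac{1}{159}\right) = -46 - \frac{1}{159} = - \frac{7315}{159}$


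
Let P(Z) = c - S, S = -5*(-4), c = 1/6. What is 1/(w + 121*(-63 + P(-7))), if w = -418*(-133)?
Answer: 6/273427 ≈ 2.1944e-5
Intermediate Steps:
c = ⅙ ≈ 0.16667
w = 55594
S = 20
P(Z) = -119/6 (P(Z) = ⅙ - 1*20 = ⅙ - 20 = -119/6)
1/(w + 121*(-63 + P(-7))) = 1/(55594 + 121*(-63 - 119/6)) = 1/(55594 + 121*(-497/6)) = 1/(55594 - 60137/6) = 1/(273427/6) = 6/273427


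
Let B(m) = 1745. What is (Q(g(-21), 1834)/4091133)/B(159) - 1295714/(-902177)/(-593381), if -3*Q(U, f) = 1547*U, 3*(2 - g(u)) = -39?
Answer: -2678190234188777/764353770913966697229 ≈ -3.5039e-6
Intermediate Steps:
g(u) = 15 (g(u) = 2 - ⅓*(-39) = 2 + 13 = 15)
Q(U, f) = -1547*U/3
(Q(g(-21), 1834)/4091133)/B(159) - 1295714/(-902177)/(-593381) = (-1547/3*15/4091133)/1745 - 1295714/(-902177)/(-593381) = -7735*1/4091133*(1/1745) - 1295714*(-1/902177)*(-1/593381) = -7735/4091133*1/1745 + (1295714/902177)*(-1/593381) = -1547/1427805417 - 1295714/535334690437 = -2678190234188777/764353770913966697229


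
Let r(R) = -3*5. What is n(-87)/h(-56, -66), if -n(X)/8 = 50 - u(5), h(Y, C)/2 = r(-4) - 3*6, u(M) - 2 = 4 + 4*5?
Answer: 32/11 ≈ 2.9091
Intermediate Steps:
r(R) = -15
u(M) = 26 (u(M) = 2 + (4 + 4*5) = 2 + (4 + 20) = 2 + 24 = 26)
h(Y, C) = -66 (h(Y, C) = 2*(-15 - 3*6) = 2*(-15 - 18) = 2*(-33) = -66)
n(X) = -192 (n(X) = -8*(50 - 1*26) = -8*(50 - 26) = -8*24 = -192)
n(-87)/h(-56, -66) = -192/(-66) = -192*(-1/66) = 32/11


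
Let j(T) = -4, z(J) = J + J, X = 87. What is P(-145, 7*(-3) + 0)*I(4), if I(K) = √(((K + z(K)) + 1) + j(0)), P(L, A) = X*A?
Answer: -5481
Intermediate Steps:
z(J) = 2*J
P(L, A) = 87*A
I(K) = √(-3 + 3*K) (I(K) = √(((K + 2*K) + 1) - 4) = √((3*K + 1) - 4) = √((1 + 3*K) - 4) = √(-3 + 3*K))
P(-145, 7*(-3) + 0)*I(4) = (87*(7*(-3) + 0))*√(-3 + 3*4) = (87*(-21 + 0))*√(-3 + 12) = (87*(-21))*√9 = -1827*3 = -5481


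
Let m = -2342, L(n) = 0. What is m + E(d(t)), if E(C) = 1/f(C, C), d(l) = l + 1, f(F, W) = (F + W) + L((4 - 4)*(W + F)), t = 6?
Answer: -32787/14 ≈ -2341.9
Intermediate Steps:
f(F, W) = F + W (f(F, W) = (F + W) + 0 = F + W)
d(l) = 1 + l
E(C) = 1/(2*C) (E(C) = 1/(C + C) = 1/(2*C))
m + E(d(t)) = -2342 + 1/(2*(1 + 6)) = -2342 + (½)/7 = -2342 + (½)*(⅐) = -2342 + 1/14 = -32787/14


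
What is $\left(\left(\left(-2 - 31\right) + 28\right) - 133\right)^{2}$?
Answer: $19044$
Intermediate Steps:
$\left(\left(\left(-2 - 31\right) + 28\right) - 133\right)^{2} = \left(\left(-33 + 28\right) - 133\right)^{2} = \left(-5 - 133\right)^{2} = \left(-138\right)^{2} = 19044$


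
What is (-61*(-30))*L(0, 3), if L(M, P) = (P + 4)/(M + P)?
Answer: 4270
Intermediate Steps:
L(M, P) = (4 + P)/(M + P)
(-61*(-30))*L(0, 3) = (-61*(-30))*((4 + 3)/(0 + 3)) = 1830*(7/3) = 4270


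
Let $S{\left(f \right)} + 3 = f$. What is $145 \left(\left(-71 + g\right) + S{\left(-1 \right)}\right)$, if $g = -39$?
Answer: $-16530$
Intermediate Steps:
$S{\left(f \right)} = -3 + f$
$145 \left(\left(-71 + g\right) + S{\left(-1 \right)}\right) = 145 \left(\left(-71 - 39\right) - 4\right) = 145 \left(-110 - 4\right) = 145 \left(-114\right) = -16530$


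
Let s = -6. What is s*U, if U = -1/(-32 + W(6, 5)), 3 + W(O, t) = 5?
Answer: -1/5 ≈ -0.20000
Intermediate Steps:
W(O, t) = 2 (W(O, t) = -3 + 5 = 2)
U = 1/30 (U = -1/(-32 + 2) = -1/(-30) = -1*(-1/30) = 1/30 ≈ 0.033333)
s*U = -6*1/30 = -1/5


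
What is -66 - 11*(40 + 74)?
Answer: -1320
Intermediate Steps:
-66 - 11*(40 + 74) = -66 - 11*114 = -66 - 1254 = -1320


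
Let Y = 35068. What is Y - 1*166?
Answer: 34902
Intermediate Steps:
Y - 1*166 = 35068 - 1*166 = 35068 - 166 = 34902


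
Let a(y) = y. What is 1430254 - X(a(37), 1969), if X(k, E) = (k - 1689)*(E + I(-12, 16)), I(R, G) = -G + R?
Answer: 4636786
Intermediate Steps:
I(R, G) = R - G
X(k, E) = (-1689 + k)*(-28 + E) (X(k, E) = (k - 1689)*(E + (-12 - 1*16)) = (-1689 + k)*(E + (-12 - 16)) = (-1689 + k)*(E - 28) = (-1689 + k)*(-28 + E))
1430254 - X(a(37), 1969) = 1430254 - (47292 - 1689*1969 - 28*37 + 1969*37) = 1430254 - (47292 - 3325641 - 1036 + 72853) = 1430254 - 1*(-3206532) = 1430254 + 3206532 = 4636786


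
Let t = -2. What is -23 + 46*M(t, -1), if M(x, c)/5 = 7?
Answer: 1587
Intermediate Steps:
M(x, c) = 35 (M(x, c) = 5*7 = 35)
-23 + 46*M(t, -1) = -23 + 46*35 = -23 + 1610 = 1587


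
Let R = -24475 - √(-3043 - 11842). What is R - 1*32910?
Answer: -57385 - I*√14885 ≈ -57385.0 - 122.0*I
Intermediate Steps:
R = -24475 - I*√14885 (R = -24475 - √(-14885) = -24475 - I*√14885 ≈ -24475.0 - 122.0*I)
R - 1*32910 = (-24475 - I*√14885) - 1*32910 = (-24475 - I*√14885) - 32910 = -57385 - I*√14885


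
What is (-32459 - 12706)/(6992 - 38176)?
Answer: 45165/31184 ≈ 1.4483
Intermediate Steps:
(-32459 - 12706)/(6992 - 38176) = -45165/(-31184) = -45165*(-1/31184) = 45165/31184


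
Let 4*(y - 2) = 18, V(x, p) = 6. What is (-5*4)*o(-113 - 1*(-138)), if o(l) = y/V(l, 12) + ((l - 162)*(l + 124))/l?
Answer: 244631/15 ≈ 16309.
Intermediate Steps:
y = 13/2 (y = 2 + (1/4)*18 = 2 + 9/2 = 13/2 ≈ 6.5000)
o(l) = 13/12 + (-162 + l)*(124 + l)/l (o(l) = (13/2)/6 + ((l - 162)*(l + 124))/l = (13/2)*(1/6) + ((-162 + l)*(124 + l))/l = 13/12 + (-162 + l)*(124 + l)/l)
(-5*4)*o(-113 - 1*(-138)) = (-5*4)*(-443/12 + (-113 - 1*(-138)) - 20088/(-113 - 1*(-138))) = -20*(-443/12 + (-113 + 138) - 20088/(-113 + 138)) = -20*(-443/12 + 25 - 20088/25) = -20*(-244631/300) = 244631/15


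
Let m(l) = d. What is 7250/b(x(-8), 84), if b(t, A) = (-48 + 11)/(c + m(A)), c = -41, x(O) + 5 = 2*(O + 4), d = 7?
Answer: 246500/37 ≈ 6662.2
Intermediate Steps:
x(O) = 3 + 2*O (x(O) = -5 + 2*(O + 4) = -5 + 2*(4 + O) = -5 + (8 + 2*O) = 3 + 2*O)
m(l) = 7
b(t, A) = 37/34 (b(t, A) = (-48 + 11)/(-41 + 7) = -37/(-34) = -37*(-1/34) = 37/34)
7250/b(x(-8), 84) = 7250/(37/34) = 7250*(34/37) = 246500/37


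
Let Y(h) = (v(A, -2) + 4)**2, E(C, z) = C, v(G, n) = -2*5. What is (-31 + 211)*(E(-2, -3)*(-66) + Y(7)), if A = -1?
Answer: 30240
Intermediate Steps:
v(G, n) = -10
Y(h) = 36 (Y(h) = (-10 + 4)**2 = (-6)**2 = 36)
(-31 + 211)*(E(-2, -3)*(-66) + Y(7)) = (-31 + 211)*(-2*(-66) + 36) = 180*(132 + 36) = 180*168 = 30240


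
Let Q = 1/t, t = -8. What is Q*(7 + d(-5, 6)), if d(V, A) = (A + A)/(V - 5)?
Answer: -29/40 ≈ -0.72500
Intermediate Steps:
d(V, A) = 2*A/(-5 + V) (d(V, A) = (2*A)/(-5 + V) = 2*A/(-5 + V))
Q = -1/8 (Q = 1/(-8) = -1/8 ≈ -0.12500)
Q*(7 + d(-5, 6)) = -(7 + 2*6/(-5 - 5))/8 = -(7 + 2*6/(-10))/8 = -(7 + 2*6*(-1/10))/8 = -(7 - 6/5)/8 = -1/8*29/5 = -29/40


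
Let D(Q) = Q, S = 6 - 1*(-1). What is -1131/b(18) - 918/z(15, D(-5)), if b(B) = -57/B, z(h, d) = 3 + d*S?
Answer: 117297/304 ≈ 385.85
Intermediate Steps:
S = 7 (S = 6 + 1 = 7)
z(h, d) = 3 + 7*d (z(h, d) = 3 + d*7 = 3 + 7*d)
-1131/b(18) - 918/z(15, D(-5)) = -1131/((-57/18)) - 918/(3 + 7*(-5)) = -1131/((-57*1/18)) - 918/(3 - 35) = -1131/(-19/6) - 918/(-32) = -1131*(-6/19) - 918*(-1/32) = 6786/19 + 459/16 = 117297/304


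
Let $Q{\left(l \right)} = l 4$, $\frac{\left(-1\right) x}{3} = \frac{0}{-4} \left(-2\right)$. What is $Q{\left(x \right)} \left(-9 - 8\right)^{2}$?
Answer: $0$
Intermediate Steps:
$x = 0$ ($x = - 3 \frac{0}{-4} \left(-2\right) = - 3 \cdot 0 \left(- \frac{1}{4}\right) \left(-2\right) = - 3 \cdot 0 \left(-2\right) = \left(-3\right) 0 = 0$)
$Q{\left(l \right)} = 4 l$
$Q{\left(x \right)} \left(-9 - 8\right)^{2} = 4 \cdot 0 \left(-9 - 8\right)^{2} = 0 \left(-17\right)^{2} = 0 \cdot 289 = 0$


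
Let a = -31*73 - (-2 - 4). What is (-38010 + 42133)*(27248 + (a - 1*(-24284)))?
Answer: 203160825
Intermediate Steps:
a = -2257 (a = -2263 - 1*(-6) = -2263 + 6 = -2257)
(-38010 + 42133)*(27248 + (a - 1*(-24284))) = (-38010 + 42133)*(27248 + (-2257 - 1*(-24284))) = 4123*(27248 + (-2257 + 24284)) = 4123*(27248 + 22027) = 4123*49275 = 203160825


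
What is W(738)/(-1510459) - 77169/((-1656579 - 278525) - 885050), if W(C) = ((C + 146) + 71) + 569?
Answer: 112262695875/4259726990686 ≈ 0.026354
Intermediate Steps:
W(C) = 786 + C (W(C) = ((146 + C) + 71) + 569 = (217 + C) + 569 = 786 + C)
W(738)/(-1510459) - 77169/((-1656579 - 278525) - 885050) = (786 + 738)/(-1510459) - 77169/((-1656579 - 278525) - 885050) = 1524*(-1/1510459) - 77169/(-1935104 - 885050) = -1524/1510459 - 77169/(-2820154) = -1524/1510459 - 77169*(-1/2820154) = -1524/1510459 + 77169/2820154 = 112262695875/4259726990686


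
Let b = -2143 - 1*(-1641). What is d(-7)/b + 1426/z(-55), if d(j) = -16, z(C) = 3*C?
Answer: -356606/41415 ≈ -8.6105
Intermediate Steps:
b = -502 (b = -2143 + 1641 = -502)
d(-7)/b + 1426/z(-55) = -16/(-502) + 1426/((3*(-55))) = -16*(-1/502) + 1426/(-165) = 8/251 + 1426*(-1/165) = 8/251 - 1426/165 = -356606/41415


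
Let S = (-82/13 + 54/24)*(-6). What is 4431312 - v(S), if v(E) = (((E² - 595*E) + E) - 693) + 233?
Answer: 3005253235/676 ≈ 4.4456e+6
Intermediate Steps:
S = 633/26 (S = (-82*1/13 + 54*(1/24))*(-6) = (-82/13 + 9/4)*(-6) = -211/52*(-6) = 633/26 ≈ 24.346)
v(E) = -460 + E² - 594*E (v(E) = ((E² - 594*E) - 693) + 233 = (-693 + E² - 594*E) + 233 = -460 + E² - 594*E)
4431312 - v(S) = 4431312 - (-460 + (633/26)² - 594*633/26) = 4431312 - (-460 + 400689/676 - 188001/13) = 4431312 - 1*(-9686323/676) = 4431312 + 9686323/676 = 3005253235/676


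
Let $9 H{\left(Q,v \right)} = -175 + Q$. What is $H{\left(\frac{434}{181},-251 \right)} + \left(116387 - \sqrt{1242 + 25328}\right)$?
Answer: $\frac{189563182}{1629} - \sqrt{26570} \approx 1.162 \cdot 10^{5}$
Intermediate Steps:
$H{\left(Q,v \right)} = - \frac{175}{9} + \frac{Q}{9}$ ($H{\left(Q,v \right)} = \frac{-175 + Q}{9} = - \frac{175}{9} + \frac{Q}{9}$)
$H{\left(\frac{434}{181},-251 \right)} + \left(116387 - \sqrt{1242 + 25328}\right) = \left(- \frac{175}{9} + \frac{434 \cdot \frac{1}{181}}{9}\right) + \left(116387 - \sqrt{1242 + 25328}\right) = \left(- \frac{175}{9} + \frac{434 \cdot \frac{1}{181}}{9}\right) + \left(116387 - \sqrt{26570}\right) = \left(- \frac{175}{9} + \frac{1}{9} \cdot \frac{434}{181}\right) + \left(116387 - \sqrt{26570}\right) = \left(- \frac{175}{9} + \frac{434}{1629}\right) + \left(116387 - \sqrt{26570}\right) = - \frac{31241}{1629} + \left(116387 - \sqrt{26570}\right) = \frac{189563182}{1629} - \sqrt{26570}$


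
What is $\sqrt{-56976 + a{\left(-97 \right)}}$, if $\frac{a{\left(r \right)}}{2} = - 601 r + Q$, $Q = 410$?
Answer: $\sqrt{60438} \approx 245.84$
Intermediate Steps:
$a{\left(r \right)} = 820 - 1202 r$ ($a{\left(r \right)} = 2 \left(- 601 r + 410\right) = 2 \left(410 - 601 r\right) = 820 - 1202 r$)
$\sqrt{-56976 + a{\left(-97 \right)}} = \sqrt{-56976 + \left(820 - -116594\right)} = \sqrt{-56976 + \left(820 + 116594\right)} = \sqrt{-56976 + 117414} = \sqrt{60438}$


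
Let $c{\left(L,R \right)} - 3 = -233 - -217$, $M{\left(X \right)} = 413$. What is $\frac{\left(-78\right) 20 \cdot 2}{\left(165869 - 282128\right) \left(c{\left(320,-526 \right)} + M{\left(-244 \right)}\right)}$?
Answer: $\frac{1}{14905} \approx 6.7092 \cdot 10^{-5}$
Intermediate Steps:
$c{\left(L,R \right)} = -13$ ($c{\left(L,R \right)} = 3 - 16 = -13$)
$\frac{\left(-78\right) 20 \cdot 2}{\left(165869 - 282128\right) \left(c{\left(320,-526 \right)} + M{\left(-244 \right)}\right)} = \frac{\left(-78\right) 20 \cdot 2}{\left(165869 - 282128\right) \left(-13 + 413\right)} = \frac{\left(-1560\right) 2}{\left(-116259\right) 400} = - \frac{3120}{-46503600} = \left(-3120\right) \left(- \frac{1}{46503600}\right) = \frac{1}{14905}$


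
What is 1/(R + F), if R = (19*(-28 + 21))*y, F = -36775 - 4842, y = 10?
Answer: -1/42947 ≈ -2.3285e-5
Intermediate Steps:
F = -41617
R = -1330 (R = (19*(-28 + 21))*10 = (19*(-7))*10 = -133*10 = -1330)
1/(R + F) = 1/(-1330 - 41617) = 1/(-42947) = -1/42947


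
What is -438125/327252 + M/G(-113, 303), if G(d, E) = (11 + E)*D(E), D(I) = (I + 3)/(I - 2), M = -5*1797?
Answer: -12877012885/436717794 ≈ -29.486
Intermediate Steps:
M = -8985
D(I) = (3 + I)/(-2 + I)
G(d, E) = (3 + E)*(11 + E)/(-2 + E) (G(d, E) = (11 + E)*((3 + E)/(-2 + E)) = (3 + E)*(11 + E)/(-2 + E))
-438125/327252 + M/G(-113, 303) = -438125/327252 - 8985*(-2 + 303)/((3 + 303)*(11 + 303)) = -438125*1/327252 - 8985/(306*314/301) = -438125/327252 - 8985/((1/301)*306*314) = -438125/327252 - 8985/96084/301 = -438125/327252 - 8985*301/96084 = -438125/327252 - 901495/32028 = -12877012885/436717794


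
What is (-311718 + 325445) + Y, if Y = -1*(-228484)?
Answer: 242211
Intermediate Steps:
Y = 228484
(-311718 + 325445) + Y = (-311718 + 325445) + 228484 = 13727 + 228484 = 242211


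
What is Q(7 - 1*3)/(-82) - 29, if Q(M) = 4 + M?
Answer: -1193/41 ≈ -29.098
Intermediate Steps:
Q(7 - 1*3)/(-82) - 29 = (4 + (7 - 1*3))/(-82) - 29 = -(4 + (7 - 3))/82 - 29 = -(4 + 4)/82 - 29 = -1/82*8 - 29 = -4/41 - 29 = -1193/41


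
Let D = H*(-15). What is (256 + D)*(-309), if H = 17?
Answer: -309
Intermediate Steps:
D = -255 (D = 17*(-15) = -255)
(256 + D)*(-309) = (256 - 255)*(-309) = 1*(-309) = -309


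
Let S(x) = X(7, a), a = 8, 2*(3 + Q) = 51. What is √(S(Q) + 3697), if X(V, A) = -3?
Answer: √3694 ≈ 60.778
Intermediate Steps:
Q = 45/2 (Q = -3 + (½)*51 = -3 + 51/2 = 45/2 ≈ 22.500)
S(x) = -3
√(S(Q) + 3697) = √(-3 + 3697) = √3694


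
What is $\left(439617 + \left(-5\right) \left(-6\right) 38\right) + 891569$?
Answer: $1332326$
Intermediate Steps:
$\left(439617 + \left(-5\right) \left(-6\right) 38\right) + 891569 = \left(439617 + 30 \cdot 38\right) + 891569 = \left(439617 + 1140\right) + 891569 = 440757 + 891569 = 1332326$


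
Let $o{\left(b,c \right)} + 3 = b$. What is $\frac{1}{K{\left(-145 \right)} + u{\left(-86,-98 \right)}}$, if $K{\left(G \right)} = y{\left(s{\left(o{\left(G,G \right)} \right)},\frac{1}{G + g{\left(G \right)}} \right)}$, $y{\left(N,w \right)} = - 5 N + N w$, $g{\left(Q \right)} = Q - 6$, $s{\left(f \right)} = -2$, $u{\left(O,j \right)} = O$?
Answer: $- \frac{148}{11247} \approx -0.013159$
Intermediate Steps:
$o{\left(b,c \right)} = -3 + b$
$g{\left(Q \right)} = -6 + Q$ ($g{\left(Q \right)} = Q - 6 = -6 + Q$)
$K{\left(G \right)} = 10 - \frac{2}{-6 + 2 G}$ ($K{\left(G \right)} = - 2 \left(-5 + \frac{1}{G + \left(-6 + G\right)}\right) = - 2 \left(-5 + \frac{1}{-6 + 2 G}\right) = 10 - \frac{2}{-6 + 2 G}$)
$\frac{1}{K{\left(-145 \right)} + u{\left(-86,-98 \right)}} = \frac{1}{\frac{-31 + 10 \left(-145\right)}{-3 - 145} - 86} = \frac{1}{\frac{-31 - 1450}{-148} - 86} = \frac{1}{\left(- \frac{1}{148}\right) \left(-1481\right) - 86} = \frac{1}{\frac{1481}{148} - 86} = \frac{1}{- \frac{11247}{148}} = - \frac{148}{11247}$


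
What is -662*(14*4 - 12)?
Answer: -29128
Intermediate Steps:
-662*(14*4 - 12) = -662*(56 - 12) = -662*44 = -29128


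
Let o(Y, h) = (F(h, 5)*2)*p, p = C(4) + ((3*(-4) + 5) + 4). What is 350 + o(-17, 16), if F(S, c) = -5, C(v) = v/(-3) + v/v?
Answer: 1150/3 ≈ 383.33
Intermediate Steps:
C(v) = 1 - v/3 (C(v) = v*(-⅓) + 1 = -v/3 + 1 = 1 - v/3)
p = -10/3 (p = (1 - ⅓*4) + ((3*(-4) + 5) + 4) = (1 - 4/3) + ((-12 + 5) + 4) = -⅓ + (-7 + 4) = -⅓ - 3 = -10/3 ≈ -3.3333)
o(Y, h) = 100/3 (o(Y, h) = -5*2*(-10/3) = -10*(-10/3) = 100/3)
350 + o(-17, 16) = 350 + 100/3 = 1150/3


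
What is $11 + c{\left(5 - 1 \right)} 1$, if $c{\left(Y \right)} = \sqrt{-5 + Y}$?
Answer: $11 + i \approx 11.0 + 1.0 i$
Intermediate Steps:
$11 + c{\left(5 - 1 \right)} 1 = 11 + \sqrt{-5 + \left(5 - 1\right)} 1 = 11 + \sqrt{-5 + 4} \cdot 1 = 11 + \sqrt{-1} \cdot 1 = 11 + i 1 = 11 + i$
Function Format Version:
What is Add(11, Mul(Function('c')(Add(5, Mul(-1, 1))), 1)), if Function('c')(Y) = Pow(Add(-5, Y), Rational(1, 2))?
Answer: Add(11, I) ≈ Add(11.000, Mul(1.0000, I))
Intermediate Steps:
Add(11, Mul(Function('c')(Add(5, Mul(-1, 1))), 1)) = Add(11, Mul(Pow(Add(-5, Add(5, Mul(-1, 1))), Rational(1, 2)), 1)) = Add(11, Mul(Pow(Add(-5, Add(5, -1)), Rational(1, 2)), 1)) = Add(11, Mul(Pow(Add(-5, 4), Rational(1, 2)), 1)) = Add(11, Mul(Pow(-1, Rational(1, 2)), 1)) = Add(11, Mul(I, 1)) = Add(11, I)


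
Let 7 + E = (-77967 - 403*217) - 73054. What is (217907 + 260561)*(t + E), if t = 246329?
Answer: 3755973800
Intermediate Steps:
E = -238479 (E = -7 + ((-77967 - 403*217) - 73054) = -7 + ((-77967 - 87451) - 73054) = -7 + (-165418 - 73054) = -7 - 238472 = -238479)
(217907 + 260561)*(t + E) = (217907 + 260561)*(246329 - 238479) = 478468*7850 = 3755973800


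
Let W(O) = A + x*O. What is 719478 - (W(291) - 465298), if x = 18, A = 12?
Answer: 1179526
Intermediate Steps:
W(O) = 12 + 18*O
719478 - (W(291) - 465298) = 719478 - ((12 + 18*291) - 465298) = 719478 - ((12 + 5238) - 465298) = 719478 - (5250 - 465298) = 719478 - 1*(-460048) = 719478 + 460048 = 1179526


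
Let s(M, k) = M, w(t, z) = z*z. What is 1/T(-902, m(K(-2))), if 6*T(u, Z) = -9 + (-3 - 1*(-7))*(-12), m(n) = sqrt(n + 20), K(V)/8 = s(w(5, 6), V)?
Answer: -2/19 ≈ -0.10526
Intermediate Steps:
w(t, z) = z**2
K(V) = 288 (K(V) = 8*6**2 = 8*36 = 288)
m(n) = sqrt(20 + n)
T(u, Z) = -19/2 (T(u, Z) = (-9 + (-3 - 1*(-7))*(-12))/6 = (-9 + (-3 + 7)*(-12))/6 = (-9 + 4*(-12))/6 = (-9 - 48)/6 = (1/6)*(-57) = -19/2)
1/T(-902, m(K(-2))) = 1/(-19/2) = -2/19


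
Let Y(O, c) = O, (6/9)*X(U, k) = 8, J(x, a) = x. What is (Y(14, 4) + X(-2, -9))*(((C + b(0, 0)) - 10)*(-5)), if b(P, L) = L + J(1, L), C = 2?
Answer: 910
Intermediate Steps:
b(P, L) = 1 + L (b(P, L) = L + 1 = 1 + L)
X(U, k) = 12 (X(U, k) = (3/2)*8 = 12)
(Y(14, 4) + X(-2, -9))*(((C + b(0, 0)) - 10)*(-5)) = (14 + 12)*(((2 + (1 + 0)) - 10)*(-5)) = 26*(((2 + 1) - 10)*(-5)) = 26*((3 - 10)*(-5)) = 26*(-7*(-5)) = 26*35 = 910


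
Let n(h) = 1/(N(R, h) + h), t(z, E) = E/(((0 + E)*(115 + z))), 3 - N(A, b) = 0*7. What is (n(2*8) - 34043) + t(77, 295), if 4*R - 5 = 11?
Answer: -124188653/3648 ≈ -34043.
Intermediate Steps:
R = 4 (R = 5/4 + (¼)*11 = 5/4 + 11/4 = 4)
N(A, b) = 3 (N(A, b) = 3 - 0*7 = 3 - 1*0 = 3 + 0 = 3)
t(z, E) = 1/(115 + z) (t(z, E) = E/((E*(115 + z))) = E*(1/(E*(115 + z))) = 1/(115 + z))
n(h) = 1/(3 + h)
(n(2*8) - 34043) + t(77, 295) = (1/(3 + 2*8) - 34043) + 1/(115 + 77) = (1/(3 + 16) - 34043) + 1/192 = (1/19 - 34043) + 1/192 = -646816/19 + 1/192 = -124188653/3648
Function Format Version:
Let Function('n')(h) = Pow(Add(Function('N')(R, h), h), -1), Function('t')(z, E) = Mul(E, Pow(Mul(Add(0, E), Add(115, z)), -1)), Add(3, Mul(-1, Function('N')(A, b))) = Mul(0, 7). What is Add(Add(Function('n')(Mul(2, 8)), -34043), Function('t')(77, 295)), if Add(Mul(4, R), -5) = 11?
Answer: Rational(-124188653, 3648) ≈ -34043.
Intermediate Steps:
R = 4 (R = Add(Rational(5, 4), Mul(Rational(1, 4), 11)) = Add(Rational(5, 4), Rational(11, 4)) = 4)
Function('N')(A, b) = 3 (Function('N')(A, b) = Add(3, Mul(-1, Mul(0, 7))) = Add(3, Mul(-1, 0)) = Add(3, 0) = 3)
Function('t')(z, E) = Pow(Add(115, z), -1) (Function('t')(z, E) = Mul(E, Pow(Mul(E, Add(115, z)), -1)) = Mul(E, Mul(Pow(E, -1), Pow(Add(115, z), -1))) = Pow(Add(115, z), -1))
Function('n')(h) = Pow(Add(3, h), -1)
Add(Add(Function('n')(Mul(2, 8)), -34043), Function('t')(77, 295)) = Add(Add(Pow(Add(3, Mul(2, 8)), -1), -34043), Pow(Add(115, 77), -1)) = Add(Add(Pow(Add(3, 16), -1), -34043), Pow(192, -1)) = Add(Add(Pow(19, -1), -34043), Rational(1, 192)) = Add(Add(Rational(1, 19), -34043), Rational(1, 192)) = Add(Rational(-646816, 19), Rational(1, 192)) = Rational(-124188653, 3648)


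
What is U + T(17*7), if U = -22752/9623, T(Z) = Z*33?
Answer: 37766769/9623 ≈ 3924.6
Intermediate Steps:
T(Z) = 33*Z
U = -22752/9623 (U = -22752*1/9623 = -22752/9623 ≈ -2.3643)
U + T(17*7) = -22752/9623 + 33*(17*7) = -22752/9623 + 33*119 = -22752/9623 + 3927 = 37766769/9623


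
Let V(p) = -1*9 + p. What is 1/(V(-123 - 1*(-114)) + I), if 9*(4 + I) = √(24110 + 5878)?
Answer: -99/512 - 21*√17/512 ≈ -0.36247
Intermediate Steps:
I = -4 + 14*√17/3 (I = -4 + √(24110 + 5878)/9 = -4 + √29988/9 = -4 + (42*√17)/9 = -4 + 14*√17/3 ≈ 15.241)
V(p) = -9 + p
1/(V(-123 - 1*(-114)) + I) = 1/((-9 + (-123 - 1*(-114))) + (-4 + 14*√17/3)) = 1/((-9 + (-123 + 114)) + (-4 + 14*√17/3)) = 1/((-9 - 9) + (-4 + 14*√17/3)) = 1/(-18 + (-4 + 14*√17/3)) = 1/(-22 + 14*√17/3)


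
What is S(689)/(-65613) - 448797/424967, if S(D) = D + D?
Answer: -30032522087/27883359771 ≈ -1.0771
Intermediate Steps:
S(D) = 2*D
S(689)/(-65613) - 448797/424967 = (2*689)/(-65613) - 448797/424967 = 1378*(-1/65613) - 448797*1/424967 = -1378/65613 - 448797/424967 = -30032522087/27883359771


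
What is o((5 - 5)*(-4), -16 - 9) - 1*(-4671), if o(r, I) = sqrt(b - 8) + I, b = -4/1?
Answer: 4646 + 2*I*sqrt(3) ≈ 4646.0 + 3.4641*I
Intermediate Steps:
b = -4 (b = -4*1 = -4)
o(r, I) = I + 2*I*sqrt(3) (o(r, I) = sqrt(-4 - 8) + I = sqrt(-12) + I = 2*I*sqrt(3) + I = I + 2*I*sqrt(3))
o((5 - 5)*(-4), -16 - 9) - 1*(-4671) = ((-16 - 9) + 2*I*sqrt(3)) - 1*(-4671) = (-25 + 2*I*sqrt(3)) + 4671 = 4646 + 2*I*sqrt(3)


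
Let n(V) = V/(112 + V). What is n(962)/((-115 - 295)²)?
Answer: 481/90269700 ≈ 5.3285e-6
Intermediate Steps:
n(962)/((-115 - 295)²) = (962/(112 + 962))/((-115 - 295)²) = (962/1074)/((-410)²) = (962*(1/1074))/168100 = (481/537)*(1/168100) = 481/90269700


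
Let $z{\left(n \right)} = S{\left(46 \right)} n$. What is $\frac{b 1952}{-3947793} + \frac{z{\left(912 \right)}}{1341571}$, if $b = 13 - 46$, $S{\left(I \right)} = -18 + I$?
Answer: $\frac{469246816}{13273795997} \approx 0.035351$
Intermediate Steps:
$b = -33$
$z{\left(n \right)} = 28 n$ ($z{\left(n \right)} = \left(-18 + 46\right) n = 28 n$)
$\frac{b 1952}{-3947793} + \frac{z{\left(912 \right)}}{1341571} = \frac{\left(-33\right) 1952}{-3947793} + \frac{28 \cdot 912}{1341571} = \left(-64416\right) \left(- \frac{1}{3947793}\right) + 25536 \cdot \frac{1}{1341571} = \frac{21472}{1315931} + \frac{192}{10087} = \frac{469246816}{13273795997}$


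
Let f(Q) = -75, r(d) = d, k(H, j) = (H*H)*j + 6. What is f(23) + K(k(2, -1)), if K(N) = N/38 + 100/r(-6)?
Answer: -5222/57 ≈ -91.614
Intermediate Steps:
k(H, j) = 6 + j*H**2 (k(H, j) = H**2*j + 6 = j*H**2 + 6 = 6 + j*H**2)
K(N) = -50/3 + N/38 (K(N) = N/38 + 100/(-6) = N*(1/38) + 100*(-1/6) = N/38 - 50/3 = -50/3 + N/38)
f(23) + K(k(2, -1)) = -75 + (-50/3 + (6 - 1*2**2)/38) = -75 + (-50/3 + (6 - 1*4)/38) = -75 + (-50/3 + (6 - 4)/38) = -75 + (-50/3 + (1/38)*2) = -75 + (-50/3 + 1/19) = -75 - 947/57 = -5222/57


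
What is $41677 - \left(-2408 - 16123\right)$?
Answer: $60208$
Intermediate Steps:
$41677 - \left(-2408 - 16123\right) = 41677 - -18531 = 41677 + 18531 = 60208$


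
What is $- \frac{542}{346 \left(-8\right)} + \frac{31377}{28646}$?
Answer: $\frac{25594417}{19823032} \approx 1.2911$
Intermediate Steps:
$- \frac{542}{346 \left(-8\right)} + \frac{31377}{28646} = - \frac{542}{-2768} + 31377 \cdot \frac{1}{28646} = \left(-542\right) \left(- \frac{1}{2768}\right) + \frac{31377}{28646} = \frac{271}{1384} + \frac{31377}{28646} = \frac{25594417}{19823032}$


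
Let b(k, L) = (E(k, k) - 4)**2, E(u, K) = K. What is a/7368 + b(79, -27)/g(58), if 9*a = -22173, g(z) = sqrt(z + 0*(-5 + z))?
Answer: -7391/22104 + 5625*sqrt(58)/58 ≈ 738.26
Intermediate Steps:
b(k, L) = (-4 + k)**2 (b(k, L) = (k - 4)**2 = (-4 + k)**2)
g(z) = sqrt(z) (g(z) = sqrt(z + 0) = sqrt(z))
a = -7391/3 (a = (1/9)*(-22173) = -7391/3 ≈ -2463.7)
a/7368 + b(79, -27)/g(58) = -7391/3/7368 + (-4 + 79)**2/(sqrt(58)) = -7391/3*1/7368 + 75**2*(sqrt(58)/58) = -7391/22104 + 5625*(sqrt(58)/58) = -7391/22104 + 5625*sqrt(58)/58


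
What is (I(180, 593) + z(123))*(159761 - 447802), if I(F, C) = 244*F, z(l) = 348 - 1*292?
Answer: -12666891016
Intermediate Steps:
z(l) = 56 (z(l) = 348 - 292 = 56)
(I(180, 593) + z(123))*(159761 - 447802) = (244*180 + 56)*(159761 - 447802) = (43920 + 56)*(-288041) = 43976*(-288041) = -12666891016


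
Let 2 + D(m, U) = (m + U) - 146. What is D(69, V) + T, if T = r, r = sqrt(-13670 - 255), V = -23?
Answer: -102 + 5*I*sqrt(557) ≈ -102.0 + 118.0*I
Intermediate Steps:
D(m, U) = -148 + U + m (D(m, U) = -2 + ((m + U) - 146) = -2 + ((U + m) - 146) = -2 + (-146 + U + m) = -148 + U + m)
r = 5*I*sqrt(557) (r = sqrt(-13925) = 5*I*sqrt(557) ≈ 118.0*I)
T = 5*I*sqrt(557) ≈ 118.0*I
D(69, V) + T = (-148 - 23 + 69) + 5*I*sqrt(557) = -102 + 5*I*sqrt(557)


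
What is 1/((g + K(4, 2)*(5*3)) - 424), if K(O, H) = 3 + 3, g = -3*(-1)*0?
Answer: -1/334 ≈ -0.0029940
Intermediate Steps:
g = 0 (g = 3*0 = 0)
K(O, H) = 6
1/((g + K(4, 2)*(5*3)) - 424) = 1/((0 + 6*(5*3)) - 424) = 1/((0 + 6*15) - 424) = 1/((0 + 90) - 424) = 1/(90 - 424) = 1/(-334) = -1/334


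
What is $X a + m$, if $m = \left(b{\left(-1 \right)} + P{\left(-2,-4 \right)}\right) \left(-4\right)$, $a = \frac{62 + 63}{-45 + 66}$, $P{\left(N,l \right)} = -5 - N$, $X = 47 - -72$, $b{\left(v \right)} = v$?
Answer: $\frac{2173}{3} \approx 724.33$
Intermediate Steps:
$X = 119$ ($X = 47 + 72 = 119$)
$a = \frac{125}{21} \approx 5.9524$
$m = 16$ ($m = \left(-1 - 3\right) \left(-4\right) = \left(-4\right) \left(-4\right) = 16$)
$X a + m = 119 \cdot \frac{125}{21} + 16 = \frac{2125}{3} + 16 = \frac{2173}{3}$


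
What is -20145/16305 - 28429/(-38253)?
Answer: -20471456/41581011 ≈ -0.49233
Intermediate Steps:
-20145/16305 - 28429/(-38253) = -20145*1/16305 - 28429*(-1/38253) = -1343/1087 + 28429/38253 = -20471456/41581011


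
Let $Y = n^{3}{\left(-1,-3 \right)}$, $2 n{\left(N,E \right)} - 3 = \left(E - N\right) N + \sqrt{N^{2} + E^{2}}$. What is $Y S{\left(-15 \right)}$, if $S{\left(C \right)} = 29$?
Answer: $\frac{7975}{8} + \frac{2465 \sqrt{10}}{8} \approx 1971.3$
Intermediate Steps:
$n{\left(N,E \right)} = \frac{3}{2} + \frac{\sqrt{E^{2} + N^{2}}}{2} + \frac{N \left(E - N\right)}{2}$ ($n{\left(N,E \right)} = \frac{3}{2} + \frac{\left(E - N\right) N + \sqrt{N^{2} + E^{2}}}{2} = \frac{3}{2} + \frac{N \left(E - N\right) + \sqrt{E^{2} + N^{2}}}{2} = \frac{3}{2} + \frac{\sqrt{E^{2} + N^{2}} + N \left(E - N\right)}{2} = \frac{3}{2} + \left(\frac{\sqrt{E^{2} + N^{2}}}{2} + \frac{N \left(E - N\right)}{2}\right) = \frac{3}{2} + \frac{\sqrt{E^{2} + N^{2}}}{2} + \frac{N \left(E - N\right)}{2}$)
$Y = \left(\frac{5}{2} + \frac{\sqrt{10}}{2}\right)^{3}$ ($Y = \left(\frac{3}{2} + \frac{\sqrt{\left(-3\right)^{2} + \left(-1\right)^{2}}}{2} - \frac{\left(-1\right)^{2}}{2} + \frac{1}{2} \left(-3\right) \left(-1\right)\right)^{3} = \left(\frac{3}{2} + \frac{\sqrt{9 + 1}}{2} - \frac{1}{2} + \frac{3}{2}\right)^{3} = \left(\frac{3}{2} + \frac{\sqrt{10}}{2} - \frac{1}{2} + \frac{3}{2}\right)^{3} = \left(\frac{5}{2} + \frac{\sqrt{10}}{2}\right)^{3} \approx 67.974$)
$Y S{\left(-15 \right)} = \frac{\left(5 + \sqrt{10}\right)^{3}}{8} \cdot 29 = \frac{29 \left(5 + \sqrt{10}\right)^{3}}{8}$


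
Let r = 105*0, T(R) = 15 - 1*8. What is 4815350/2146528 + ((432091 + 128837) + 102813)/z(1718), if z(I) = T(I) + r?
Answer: 712386174349/7512848 ≈ 94822.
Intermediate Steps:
T(R) = 7 (T(R) = 15 - 8 = 7)
r = 0
z(I) = 7 (z(I) = 7 + 0 = 7)
4815350/2146528 + ((432091 + 128837) + 102813)/z(1718) = 4815350/2146528 + ((432091 + 128837) + 102813)/7 = 4815350*(1/2146528) + (560928 + 102813)*(⅐) = 2407675/1073264 + 663741*(⅐) = 2407675/1073264 + 663741/7 = 712386174349/7512848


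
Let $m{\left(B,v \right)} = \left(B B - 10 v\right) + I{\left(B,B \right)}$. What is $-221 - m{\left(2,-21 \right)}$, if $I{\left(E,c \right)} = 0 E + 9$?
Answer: $-444$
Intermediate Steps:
$I{\left(E,c \right)} = 9$ ($I{\left(E,c \right)} = 0 + 9 = 9$)
$m{\left(B,v \right)} = 9 + B^{2} - 10 v$ ($m{\left(B,v \right)} = \left(B B - 10 v\right) + 9 = \left(B^{2} - 10 v\right) + 9 = 9 + B^{2} - 10 v$)
$-221 - m{\left(2,-21 \right)} = -221 - \left(9 + 2^{2} - -210\right) = -221 - \left(9 + 4 + 210\right) = -221 - 223 = -444$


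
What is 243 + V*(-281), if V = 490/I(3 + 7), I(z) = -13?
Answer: 140849/13 ≈ 10835.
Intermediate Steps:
V = -490/13 (V = 490/(-13) = 490*(-1/13) = -490/13 ≈ -37.692)
243 + V*(-281) = 243 - 490/13*(-281) = 243 + 137690/13 = 140849/13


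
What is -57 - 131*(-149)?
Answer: 19462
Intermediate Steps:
-57 - 131*(-149) = -57 + 19519 = 19462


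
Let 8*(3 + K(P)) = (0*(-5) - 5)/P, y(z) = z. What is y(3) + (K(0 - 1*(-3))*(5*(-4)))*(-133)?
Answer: -51187/6 ≈ -8531.2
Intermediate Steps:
K(P) = -3 - 5/(8*P) (K(P) = -3 + ((0*(-5) - 5)/P)/8 = -3 + ((0 - 5)/P)/8 = -3 + (-5/P)/8 = -3 - 5/(8*P))
y(3) + (K(0 - 1*(-3))*(5*(-4)))*(-133) = 3 + ((-3 - 5/(8*(0 - 1*(-3))))*(5*(-4)))*(-133) = 3 + ((-3 - 5/(8*(0 + 3)))*(-20))*(-133) = 3 + ((-3 - 5/8/3)*(-20))*(-133) = 3 + ((-3 - 5/8*⅓)*(-20))*(-133) = 3 + ((-3 - 5/24)*(-20))*(-133) = 3 - 77/24*(-20)*(-133) = 3 + (385/6)*(-133) = 3 - 51205/6 = -51187/6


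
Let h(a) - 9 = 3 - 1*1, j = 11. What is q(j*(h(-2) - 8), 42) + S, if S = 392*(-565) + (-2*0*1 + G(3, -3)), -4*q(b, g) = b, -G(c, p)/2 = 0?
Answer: -885953/4 ≈ -2.2149e+5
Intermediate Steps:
G(c, p) = 0 (G(c, p) = -2*0 = 0)
h(a) = 11 (h(a) = 9 + (3 - 1*1) = 9 + (3 - 1) = 9 + 2 = 11)
q(b, g) = -b/4
S = -221480 (S = 392*(-565) + (-2*0*1 + 0) = -221480 + (0*1 + 0) = -221480 + (0 + 0) = -221480 + 0 = -221480)
q(j*(h(-2) - 8), 42) + S = -11*(11 - 8)/4 - 221480 = -11*3/4 - 221480 = -1/4*33 - 221480 = -33/4 - 221480 = -885953/4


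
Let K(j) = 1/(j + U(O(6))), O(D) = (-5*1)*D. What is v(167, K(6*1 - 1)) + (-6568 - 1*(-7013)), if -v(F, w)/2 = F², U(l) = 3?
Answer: -55333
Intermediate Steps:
O(D) = -5*D
K(j) = 1/(3 + j) (K(j) = 1/(j + 3) = 1/(3 + j))
v(F, w) = -2*F²
v(167, K(6*1 - 1)) + (-6568 - 1*(-7013)) = -2*167² + (-6568 - 1*(-7013)) = -2*27889 + (-6568 + 7013) = -55778 + 445 = -55333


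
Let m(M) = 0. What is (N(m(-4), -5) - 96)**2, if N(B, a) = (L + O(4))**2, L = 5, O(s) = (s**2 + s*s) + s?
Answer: 2512225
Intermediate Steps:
O(s) = s + 2*s**2 (O(s) = (s**2 + s**2) + s = 2*s**2 + s = s + 2*s**2)
N(B, a) = 1681 (N(B, a) = (5 + 4*(1 + 2*4))**2 = (5 + 4*(1 + 8))**2 = (5 + 4*9)**2 = (5 + 36)**2 = 41**2 = 1681)
(N(m(-4), -5) - 96)**2 = (1681 - 96)**2 = 1585**2 = 2512225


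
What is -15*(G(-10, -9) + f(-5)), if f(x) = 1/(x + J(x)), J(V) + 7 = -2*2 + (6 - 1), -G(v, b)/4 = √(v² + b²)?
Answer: 15/11 + 60*√181 ≈ 808.58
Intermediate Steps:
G(v, b) = -4*√(b² + v²) (G(v, b) = -4*√(v² + b²) = -4*√(b² + v²))
J(V) = -6 (J(V) = -7 + (-2*2 + (6 - 1)) = -7 + (-4 + 5) = -7 + 1 = -6)
f(x) = 1/(-6 + x) (f(x) = 1/(x - 6) = 1/(-6 + x))
-15*(G(-10, -9) + f(-5)) = -15*(-4*√((-9)² + (-10)²) + 1/(-6 - 5)) = -15*(-4*√(81 + 100) + 1/(-11)) = -15*(-4*√181 - 1/11) = -15*(-1/11 - 4*√181) = 15/11 + 60*√181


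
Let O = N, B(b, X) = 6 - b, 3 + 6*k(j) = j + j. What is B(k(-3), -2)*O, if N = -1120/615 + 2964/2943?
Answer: -81850/13407 ≈ -6.1050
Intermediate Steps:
k(j) = -1/2 + j/3 (k(j) = -1/2 + (j + j)/6 = -1/2 + (2*j)/6 = -1/2 + j/3)
N = -32740/40221 (N = -1120*1/615 + 2964*(1/2943) = -224/123 + 988/981 = -32740/40221 ≈ -0.81400)
O = -32740/40221 ≈ -0.81400
B(k(-3), -2)*O = (6 - (-1/2 + (1/3)*(-3)))*(-32740/40221) = (6 - (-1/2 - 1))*(-32740/40221) = (6 - 1*(-3/2))*(-32740/40221) = (6 + 3/2)*(-32740/40221) = (15/2)*(-32740/40221) = -81850/13407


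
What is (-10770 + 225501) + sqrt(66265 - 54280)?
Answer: 214731 + sqrt(11985) ≈ 2.1484e+5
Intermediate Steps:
(-10770 + 225501) + sqrt(66265 - 54280) = 214731 + sqrt(11985)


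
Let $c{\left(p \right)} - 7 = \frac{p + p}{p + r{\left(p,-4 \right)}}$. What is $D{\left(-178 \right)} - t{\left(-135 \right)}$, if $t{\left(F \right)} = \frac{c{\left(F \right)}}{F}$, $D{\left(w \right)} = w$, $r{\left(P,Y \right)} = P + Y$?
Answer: $- \frac{3291016}{18495} \approx -177.94$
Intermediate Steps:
$c{\left(p \right)} = 7 + \frac{2 p}{-4 + 2 p}$ ($c{\left(p \right)} = 7 + \frac{p + p}{p + \left(p - 4\right)} = 7 + \frac{2 p}{p + \left(-4 + p\right)} = 7 + \frac{2 p}{-4 + 2 p}$)
$t{\left(F \right)} = \frac{2 \left(-7 + 4 F\right)}{F \left(-2 + F\right)}$ ($t{\left(F \right)} = \frac{2 \frac{1}{-2 + F} \left(-7 + 4 F\right)}{F} = \frac{2 \left(-7 + 4 F\right)}{F \left(-2 + F\right)}$)
$D{\left(-178 \right)} - t{\left(-135 \right)} = -178 - \frac{2 \left(-7 + 4 \left(-135\right)\right)}{\left(-135\right) \left(-2 - 135\right)} = -178 - 2 \left(- \frac{1}{135}\right) \frac{1}{-137} \left(-7 - 540\right) = -178 - 2 \left(- \frac{1}{135}\right) \left(- \frac{1}{137}\right) \left(-547\right) = -178 - - \frac{1094}{18495} = -178 + \frac{1094}{18495} = - \frac{3291016}{18495}$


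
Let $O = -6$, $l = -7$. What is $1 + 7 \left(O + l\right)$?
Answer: $-90$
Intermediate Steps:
$1 + 7 \left(O + l\right) = 1 + 7 \left(-6 - 7\right) = 1 + 7 \left(-13\right) = 1 - 91 = -90$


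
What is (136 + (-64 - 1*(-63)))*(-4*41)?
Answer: -22140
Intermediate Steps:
(136 + (-64 - 1*(-63)))*(-4*41) = (136 + (-64 + 63))*(-164) = (136 - 1)*(-164) = 135*(-164) = -22140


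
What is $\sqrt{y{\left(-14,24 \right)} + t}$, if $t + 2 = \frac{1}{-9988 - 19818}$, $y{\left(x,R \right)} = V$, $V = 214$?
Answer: $\frac{\sqrt{188340269026}}{29806} \approx 14.56$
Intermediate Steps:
$y{\left(x,R \right)} = 214$
$t = - \frac{59613}{29806}$ ($t = -2 + \frac{1}{-9988 - 19818} = -2 + \frac{1}{-29806} = -2 - \frac{1}{29806} = - \frac{59613}{29806} \approx -2.0$)
$\sqrt{y{\left(-14,24 \right)} + t} = \sqrt{214 - \frac{59613}{29806}} = \sqrt{\frac{6318871}{29806}} = \frac{\sqrt{188340269026}}{29806}$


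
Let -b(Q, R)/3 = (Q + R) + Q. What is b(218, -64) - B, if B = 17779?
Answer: -18895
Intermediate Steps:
b(Q, R) = -6*Q - 3*R (b(Q, R) = -3*((Q + R) + Q) = -3*(R + 2*Q) = -6*Q - 3*R)
b(218, -64) - B = (-6*218 - 3*(-64)) - 1*17779 = (-1308 + 192) - 17779 = -1116 - 17779 = -18895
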